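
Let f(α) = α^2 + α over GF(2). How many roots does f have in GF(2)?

Evaluate at each of the 2 elements of GF(2):
f(0) = 0 → root; f(1) = 0 → root.
Roots: {0, 1}.

2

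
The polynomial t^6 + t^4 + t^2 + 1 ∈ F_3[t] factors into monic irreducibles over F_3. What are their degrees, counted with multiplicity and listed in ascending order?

Write h(t) = t^6 + t^4 + t^2 + 1.
Roots in F_3: h(0) = 1; h(1) = 1; h(2) = 1.
Complete factorization: h(t) = (t^2 + 1)·(t^2 + t - 1)·(t^2 - t - 1).
Factor degrees with multiplicity: 2 + 2 + 2 = 6.

2, 2, 2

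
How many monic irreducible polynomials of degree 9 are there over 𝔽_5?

217000

By the necklace-counting formula, N_5(9) = (1/9) Σ_{d|9} μ(9/d)·5^d.
Divisors of 9: 1, 3, 9; μ(9/d) for each: 0, -1, 1.
Σ = − 5^3 + 5^9 = 1953000.
N = 1953000/9 = 217000.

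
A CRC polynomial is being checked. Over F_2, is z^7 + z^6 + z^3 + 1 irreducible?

Write h(z) = z^7 + z^6 + z^3 + 1.
Check for roots in F_2: h(0) = 1; h(1) = 0 → root.
h(1) = 0, so (z − 1) divides h(z); h is reducible.

No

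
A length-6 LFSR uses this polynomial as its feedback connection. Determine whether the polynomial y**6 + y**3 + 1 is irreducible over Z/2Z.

Write P(y) = y**6 + y**3 + 1.
Check for roots in Z/2Z: P(0) = 1; P(1) = 1.
No roots, so no linear factors.
Monic irreducibles of degree 2 over GF(2): y**2 + y + 1.
None of them divide P (all give nonzero remainder).
Monic irreducibles of degree 3 over GF(2): y**3 + y + 1, y**3 + y**2 + 1.
None of them divide P (all give nonzero remainder).
No irreducible factor of degree ≤ 3 exists, so P is irreducible over GF(2).

Yes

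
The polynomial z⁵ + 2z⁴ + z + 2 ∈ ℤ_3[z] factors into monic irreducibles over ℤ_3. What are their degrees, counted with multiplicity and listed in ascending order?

Write f(z) = z⁵ + 2z⁴ + z + 2.
Roots in ℤ_3: f(0) = 2; f(1) = 0 → root; f(2) = 2.
Linear factors from roots: (z + 2).
Complete factorization: f(z) = (z + 2)·(z² + z + 2)·(z² + 2z + 2).
Factor degrees with multiplicity: 1 + 2 + 2 = 5.

1, 2, 2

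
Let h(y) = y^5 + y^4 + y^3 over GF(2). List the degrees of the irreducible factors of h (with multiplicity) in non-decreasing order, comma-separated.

Roots in GF(2): h(0) = 0 → root; h(1) = 1.
Linear factors from roots: (y).
Complete factorization: h(y) = (y)^3·(y^2 + y + 1).
Factor degrees with multiplicity: 1 + 1 + 1 + 2 = 5.

1, 1, 1, 2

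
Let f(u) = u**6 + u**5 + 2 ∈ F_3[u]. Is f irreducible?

Yes

Check for roots in F_3: f(0) = 2; f(1) = 1; f(2) = 2.
No roots, so no linear factors.
Monic irreducibles of degree 2 over GF(3): u**2 + 1, u**2 + u + 2, u**2 + 2u + 2.
None of them divide f (all give nonzero remainder).
Degree-3 irreducible divisors: test the 8 monic irreducibles of degree 3 over GF(3).
None of them divide f (all give nonzero remainder).
No irreducible factor of degree ≤ 3 exists, so f is irreducible over GF(3).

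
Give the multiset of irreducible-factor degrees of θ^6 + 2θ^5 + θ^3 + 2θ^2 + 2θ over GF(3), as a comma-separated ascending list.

1, 2, 3

Write f(θ) = θ^6 + 2θ^5 + θ^3 + 2θ^2 + 2θ.
Roots in GF(3): f(0) = 0 → root; f(1) = 2; f(2) = 1.
Linear factors from roots: (θ).
Complete factorization: f(θ) = (θ)·(θ^2 + 1)·(θ^3 + 2θ^2 + 2θ + 2).
Factor degrees with multiplicity: 1 + 2 + 3 = 6.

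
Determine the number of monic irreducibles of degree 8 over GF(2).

The number of monic irreducibles of degree 8 over GF(2) is (1/8)·Σ_{d∣8} μ(8/d) 2^d.
Divisors of 8: 1, 2, 4, 8; μ(8/d) for each: 0, 0, -1, 1.
Σ = − 2^4 + 2^8 = 240.
N = 240/8 = 30.

30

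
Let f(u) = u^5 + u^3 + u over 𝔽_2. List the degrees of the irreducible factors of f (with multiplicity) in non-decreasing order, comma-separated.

1, 2, 2

Roots in 𝔽_2: f(0) = 0 → root; f(1) = 1.
Linear factors from roots: (u).
Complete factorization: f(u) = (u)·(u^2 + u + 1)^2.
Factor degrees with multiplicity: 1 + 2 + 2 = 5.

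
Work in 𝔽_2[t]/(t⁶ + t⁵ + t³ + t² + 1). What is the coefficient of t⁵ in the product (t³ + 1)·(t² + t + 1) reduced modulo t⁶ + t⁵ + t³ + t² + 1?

1

Multiply in 𝔽_2[t]: (t³ + 1)·(t² + t + 1) = t⁵ + t⁴ + t³ + t² + t + 1.
Reduced: t⁵ + t⁴ + t³ + t² + t + 1.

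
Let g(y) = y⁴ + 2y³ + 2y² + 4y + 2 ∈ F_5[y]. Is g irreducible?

No

Check for roots in F_5: g(0) = 2; g(1) = 1; g(2) = 0 → root; g(3) = 2; g(4) = 4.
g(2) = 0, so (y − 2) divides g(y); g is reducible.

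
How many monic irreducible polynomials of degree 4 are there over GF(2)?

3

The number of monic irreducibles of degree 4 over GF(2) is (1/4)·Σ_{d∣4} μ(4/d) 2^d.
Divisors of 4: 1, 2, 4; μ(4/d) for each: 0, -1, 1.
Σ = − 2^2 + 2^4 = 12.
N = 12/4 = 3.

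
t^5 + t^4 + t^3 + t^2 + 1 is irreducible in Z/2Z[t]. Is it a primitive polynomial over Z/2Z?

Yes

Write f(t) = t^5 + t^4 + t^3 + t^2 + 1.
|GF(2^5)^×| = 2^5 − 1 = 31. Prime factorization: 31 = 31.
f is primitive ⇔ t has order 31 in GF(2)[t]/(f), i.e. t^(31/q) ≠ 1 for each prime q | 31.
t^(1) mod f = t.
None equal 1, so t has full order 31; f is primitive.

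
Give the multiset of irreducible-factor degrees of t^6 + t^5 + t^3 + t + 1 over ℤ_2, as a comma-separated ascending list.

Write h(t) = t^6 + t^5 + t^3 + t + 1.
Roots in ℤ_2: h(0) = 1; h(1) = 1.
Complete factorization: h(t) = (t^2 + t + 1)^3.
Factor degrees with multiplicity: 2 + 2 + 2 = 6.

2, 2, 2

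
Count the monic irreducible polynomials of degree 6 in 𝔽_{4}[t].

670

The number of monic irreducibles of degree 6 over GF(4) is (1/6)·Σ_{d∣6} μ(6/d) 4^d.
Divisors of 6: 1, 2, 3, 6; μ(6/d) for each: 1, -1, -1, 1.
Σ = 4^1 − 4^2 − 4^3 + 4^6 = 4020.
N = 4020/6 = 670.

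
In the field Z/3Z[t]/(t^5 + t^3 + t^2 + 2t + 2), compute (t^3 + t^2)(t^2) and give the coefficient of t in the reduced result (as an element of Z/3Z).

1

Multiply in Z/3Z[t]: (t^3 + t^2)·(t^2) = t^5 + t^4.
Reduce using t^5 ≡ 2t^3 + 2t^2 + t + 1 (mod t^5 + t^3 + t^2 + 2t + 2).
Reduced: t^4 + 2t^3 + 2t^2 + t + 1.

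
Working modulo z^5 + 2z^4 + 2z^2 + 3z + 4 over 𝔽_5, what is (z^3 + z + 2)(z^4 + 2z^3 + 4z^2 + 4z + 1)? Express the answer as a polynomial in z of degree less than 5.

Multiply in 𝔽_5[z]: (z^3 + z + 2)·(z^4 + 2z^3 + 4z^2 + 4z + 1) = z^7 + 2z^6 + 3z^4 + 4z^3 + 2z^2 + 4z + 2.
Reduce using z^5 ≡ 3z^4 + 3z^2 + 2z + 1 (mod z^5 + 2z^4 + 2z^2 + 3z + 4).
Reduced: z^4 + z^3 + 3z^2 + 4z + 2.

z^4 + z^3 + 3z^2 + 4z + 2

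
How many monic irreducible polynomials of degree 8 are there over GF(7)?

720300

Gauss's count: N_{7}(8) = (1/8) Σ_{d|8} μ(8/d)·7^d.
Divisors of 8: 1, 2, 4, 8; μ(8/d) for each: 0, 0, -1, 1.
Σ = − 7^4 + 7^8 = 5762400.
N = 5762400/8 = 720300.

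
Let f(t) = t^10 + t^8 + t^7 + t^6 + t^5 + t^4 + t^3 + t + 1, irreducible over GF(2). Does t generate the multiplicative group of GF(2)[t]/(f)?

Yes

|GF(2^10)^×| = 2^10 − 1 = 1023. Prime factorization: 1023 = 3·11·31.
f is primitive ⇔ t has order 1023 in GF(2)[t]/(f), i.e. t^(1023/q) ≠ 1 for each prime q | 1023.
t^(341) mod f = t^8 + t^7 + t^6 + t^5 + t^4 + t^2 + t + 1.
t^(93) mod f = t^7 + t^6 + t^5 + t^4 + t^2 + t.
t^(33) mod f = t^8 + t^6 + t^5 + t^4 + t^3 + t + 1.
None equal 1, so t has full order 1023; f is primitive.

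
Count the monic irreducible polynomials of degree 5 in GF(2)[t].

6

The number of monic irreducibles of degree 5 over GF(2) is (1/5)·Σ_{d∣5} μ(5/d) 2^d.
Divisors of 5: 1, 5; μ(5/d) for each: -1, 1.
Σ = − 2^1 + 2^5 = 30.
N = 30/5 = 6.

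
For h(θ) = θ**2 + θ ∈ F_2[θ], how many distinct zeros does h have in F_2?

2

Evaluate at each of the 2 elements of F_2:
h(0) = 0 → root; h(1) = 0 → root.
Roots: {0, 1}.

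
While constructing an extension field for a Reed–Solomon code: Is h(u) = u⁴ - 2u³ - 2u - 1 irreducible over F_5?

No

Check for roots in F_5: h(0) = 4; h(1) = 1; h(2) = 0 → root; h(3) = 0 → root; h(4) = 4.
h(2) = 0, so (u − 2) divides h(u); h is reducible.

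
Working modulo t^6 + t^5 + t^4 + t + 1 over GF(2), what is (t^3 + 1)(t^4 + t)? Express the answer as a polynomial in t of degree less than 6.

Multiply in GF(2)[t]: (t^3 + 1)·(t^4 + t) = t^7 + t.
Reduce using t^6 ≡ t^5 + t^4 + t + 1 (mod t^6 + t^5 + t^4 + t + 1).
Reduced: t^4 + t^2 + t + 1.

t^4 + t^2 + t + 1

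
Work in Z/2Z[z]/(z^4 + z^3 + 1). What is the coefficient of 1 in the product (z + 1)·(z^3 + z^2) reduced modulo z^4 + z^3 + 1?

Multiply in Z/2Z[z]: (z + 1)·(z^3 + z^2) = z^4 + z^2.
Reduce using z^4 ≡ z^3 + 1 (mod z^4 + z^3 + 1).
Reduced: z^3 + z^2 + 1.

1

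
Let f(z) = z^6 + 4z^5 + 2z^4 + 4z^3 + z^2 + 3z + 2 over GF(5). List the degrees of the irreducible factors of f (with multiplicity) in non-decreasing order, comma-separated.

Roots in GF(5): f(0) = 2; f(1) = 2; f(2) = 3; f(3) = 1; f(4) = 0 → root.
Linear factors from roots: (z + 1).
Complete factorization: f(z) = (z + 1)·(z^2 + z + 2)·(z^3 + 2z^2 + 1).
Factor degrees with multiplicity: 1 + 2 + 3 = 6.

1, 2, 3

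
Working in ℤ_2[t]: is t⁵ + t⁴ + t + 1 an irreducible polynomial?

Write m(t) = t⁵ + t⁴ + t + 1.
Check for roots in ℤ_2: m(0) = 1; m(1) = 0 → root.
m(1) = 0, so (t − 1) divides m(t); m is reducible.

No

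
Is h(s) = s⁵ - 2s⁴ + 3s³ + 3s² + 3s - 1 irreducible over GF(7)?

No

Check for roots in GF(7): h(0) = 6; h(1) = 0 → root; h(2) = 6; h(3) = 1; h(4) = 0 → root; h(5) = 1; h(6) = 0 → root.
h(1) = 0, so (s − 1) divides h(s); h is reducible.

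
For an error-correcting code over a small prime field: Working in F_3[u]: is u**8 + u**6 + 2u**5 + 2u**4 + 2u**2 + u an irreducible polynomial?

Write f(u) = u**8 + u**6 + 2u**5 + 2u**4 + 2u**2 + u.
Check for roots in F_3: f(0) = 0 → root; f(1) = 0 → root; f(2) = 0 → root.
f(0) = 0, so (u) divides f(u); f is reducible.

No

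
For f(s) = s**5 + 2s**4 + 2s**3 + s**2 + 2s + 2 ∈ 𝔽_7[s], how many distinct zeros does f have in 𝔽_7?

3

Evaluate at each of the 7 elements of 𝔽_7:
f(0) = 2; f(1) = 3; f(2) = 6; f(3) = 0 → root; f(4) = 3; f(5) = 0 → root; f(6) = 0 → root.
Roots: {3, 5, 6}.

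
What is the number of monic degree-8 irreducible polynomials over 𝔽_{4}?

8160

x^(4^8) − x is the product of all monic irreducibles of degree dividing 8; Möbius inversion gives N = (1/8) Σ μ(8/d)·4^d.
Divisors of 8: 1, 2, 4, 8; μ(8/d) for each: 0, 0, -1, 1.
Σ = − 4^4 + 4^8 = 65280.
N = 65280/8 = 8160.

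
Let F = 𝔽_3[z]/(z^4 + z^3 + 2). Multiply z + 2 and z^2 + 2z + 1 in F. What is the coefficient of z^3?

Multiply in 𝔽_3[z]: (z + 2)·(z^2 + 2z + 1) = z^3 + z^2 + 2z + 2.
Reduced: z^3 + z^2 + 2z + 2.

1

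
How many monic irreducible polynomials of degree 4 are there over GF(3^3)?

Gauss's count: N_{27}(4) = (1/4) Σ_{d|4} μ(4/d)·27^d.
Divisors of 4: 1, 2, 4; μ(4/d) for each: 0, -1, 1.
Σ = − 27^2 + 27^4 = 530712.
N = 530712/4 = 132678.

132678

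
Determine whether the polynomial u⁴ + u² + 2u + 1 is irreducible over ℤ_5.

No

Write f(u) = u⁴ + u² + 2u + 1.
Check for roots in ℤ_5: f(0) = 1; f(1) = 0 → root; f(2) = 0 → root; f(3) = 2; f(4) = 1.
f(1) = 0, so (u − 1) divides f(u); f is reducible.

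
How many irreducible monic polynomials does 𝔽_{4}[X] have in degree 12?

The number of monic irreducibles of degree 12 over GF(4) is (1/12)·Σ_{d∣12} μ(12/d) 4^d.
Divisors of 12: 1, 2, 3, 4, 6, 12; μ(12/d) for each: 0, 1, 0, -1, -1, 1.
Σ = 4^2 − 4^4 − 4^6 + 4^12 = 16772880.
N = 16772880/12 = 1397740.

1397740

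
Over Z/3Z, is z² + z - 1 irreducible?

Write P(z) = z² + z - 1.
Check for roots in Z/3Z: P(0) = 2; P(1) = 1; P(2) = 2.
No roots. A degree-2 polynomial over a field with no linear factor is irreducible.

Yes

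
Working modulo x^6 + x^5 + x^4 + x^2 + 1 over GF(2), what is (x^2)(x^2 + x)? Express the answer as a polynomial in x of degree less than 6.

x^4 + x^3

Multiply in GF(2)[x]: (x^2)·(x^2 + x) = x^4 + x^3.
Reduced: x^4 + x^3.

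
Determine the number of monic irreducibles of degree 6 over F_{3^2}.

88440

By the necklace-counting formula, N_9(6) = (1/6) Σ_{d|6} μ(6/d)·9^d.
Divisors of 6: 1, 2, 3, 6; μ(6/d) for each: 1, -1, -1, 1.
Σ = 9^1 − 9^2 − 9^3 + 9^6 = 530640.
N = 530640/6 = 88440.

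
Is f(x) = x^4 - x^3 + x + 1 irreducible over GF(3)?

Check for roots in GF(3): f(0) = 1; f(1) = 2; f(2) = 2.
No roots, so no linear factors.
Monic irreducibles of degree 2 over GF(3): x^2 + 1, x^2 + x - 1, x^2 - x - 1.
None of them divide f (all give nonzero remainder).
No irreducible factor of degree ≤ 2 exists, so f is irreducible over GF(3).

Yes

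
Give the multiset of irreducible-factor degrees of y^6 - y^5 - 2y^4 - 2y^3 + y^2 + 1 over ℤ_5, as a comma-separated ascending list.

1, 2, 3

Write f(y) = y^6 - y^5 - 2y^4 - 2y^3 + y^2 + 1.
Roots in ℤ_5: f(0) = 1; f(1) = 3; f(2) = 4; f(3) = 0 → root; f(4) = 4.
Linear factors from roots: (y + 2).
Complete factorization: f(y) = (y + 2)·(y^2 - y + 2)·(y^3 - 2y^2 - 1).
Factor degrees with multiplicity: 1 + 2 + 3 = 6.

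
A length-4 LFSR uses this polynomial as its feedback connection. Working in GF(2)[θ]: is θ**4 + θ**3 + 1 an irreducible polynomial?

Write m(θ) = θ**4 + θ**3 + 1.
Check for roots in GF(2): m(0) = 1; m(1) = 1.
No roots, so no linear factors.
Monic irreducibles of degree 2 over GF(2): θ**2 + θ + 1.
None of them divide m (all give nonzero remainder).
No irreducible factor of degree ≤ 2 exists, so m is irreducible over GF(2).

Yes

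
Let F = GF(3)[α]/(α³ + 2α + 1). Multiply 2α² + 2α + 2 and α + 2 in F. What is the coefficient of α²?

Multiply in GF(3)[α]: (2α² + 2α + 2)·(α + 2) = 2α³ + 1.
Reduce using α³ ≡ α + 2 (mod α³ + 2α + 1).
Reduced: 2α + 2.

0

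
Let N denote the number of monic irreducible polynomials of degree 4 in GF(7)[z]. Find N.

588

The number of monic irreducibles of degree 4 over GF(7) is (1/4)·Σ_{d∣4} μ(4/d) 7^d.
Divisors of 4: 1, 2, 4; μ(4/d) for each: 0, -1, 1.
Σ = − 7^2 + 7^4 = 2352.
N = 2352/4 = 588.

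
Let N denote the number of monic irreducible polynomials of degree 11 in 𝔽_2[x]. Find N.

By the necklace-counting formula, N_2(11) = (1/11) Σ_{d|11} μ(11/d)·2^d.
Divisors of 11: 1, 11; μ(11/d) for each: -1, 1.
Σ = − 2^1 + 2^11 = 2046.
N = 2046/11 = 186.

186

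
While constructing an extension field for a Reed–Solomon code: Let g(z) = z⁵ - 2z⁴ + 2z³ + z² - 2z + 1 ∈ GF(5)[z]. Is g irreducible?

Yes

Check for roots in GF(5): g(0) = 1; g(1) = 1; g(2) = 2; g(3) = 4; g(4) = 4.
No roots, so no linear factors.
Degree-2 irreducible divisors: test the 10 monic irreducibles of degree 2 over GF(5).
None of them divide g (all give nonzero remainder).
No irreducible factor of degree ≤ 2 exists, so g is irreducible over GF(5).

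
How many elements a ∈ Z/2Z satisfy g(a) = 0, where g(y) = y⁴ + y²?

2

Evaluate at each of the 2 elements of Z/2Z:
g(0) = 0 → root; g(1) = 0 → root.
Roots: {0, 1}.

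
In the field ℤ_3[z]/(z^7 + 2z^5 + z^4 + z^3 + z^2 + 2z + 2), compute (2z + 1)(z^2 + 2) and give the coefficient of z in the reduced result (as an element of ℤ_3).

1

Multiply in ℤ_3[z]: (2z + 1)·(z^2 + 2) = 2z^3 + z^2 + z + 2.
Reduced: 2z^3 + z^2 + z + 2.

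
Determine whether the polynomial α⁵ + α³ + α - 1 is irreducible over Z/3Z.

Yes

Write f(α) = α⁵ + α³ + α - 1.
Check for roots in Z/3Z: f(0) = 2; f(1) = 2; f(2) = 2.
No roots, so no linear factors.
Monic irreducibles of degree 2 over GF(3): α² + 1, α² + α - 1, α² - α - 1.
None of them divide f (all give nonzero remainder).
No irreducible factor of degree ≤ 2 exists, so f is irreducible over GF(3).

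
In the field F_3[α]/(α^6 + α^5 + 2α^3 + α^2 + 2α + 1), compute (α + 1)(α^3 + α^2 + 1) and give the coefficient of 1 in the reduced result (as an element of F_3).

Multiply in F_3[α]: (α + 1)·(α^3 + α^2 + 1) = α^4 + 2α^3 + α^2 + α + 1.
Reduced: α^4 + 2α^3 + α^2 + α + 1.

1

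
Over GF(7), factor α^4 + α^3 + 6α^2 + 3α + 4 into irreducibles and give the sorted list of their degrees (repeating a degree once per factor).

1, 1, 2

Write g(α) = α^4 + α^3 + 6α^2 + 3α + 4.
Linear factors from roots: (α + 4), (α + 1).
Complete factorization: g(α) = (α + 1)·(α + 4)·(α^2 + 3α + 1).
Factor degrees with multiplicity: 1 + 1 + 2 = 4.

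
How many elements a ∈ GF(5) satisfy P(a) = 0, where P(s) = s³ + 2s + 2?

Evaluate at each of the 5 elements of GF(5):
P(0) = 2; P(1) = 0 → root; P(2) = 4; P(3) = 0 → root; P(4) = 4.
Roots: {1, 3}.

2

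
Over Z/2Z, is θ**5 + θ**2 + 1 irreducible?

Write P(θ) = θ**5 + θ**2 + 1.
Check for roots in Z/2Z: P(0) = 1; P(1) = 1.
No roots, so no linear factors.
Monic irreducibles of degree 2 over GF(2): θ**2 + θ + 1.
None of them divide P (all give nonzero remainder).
No irreducible factor of degree ≤ 2 exists, so P is irreducible over GF(2).

Yes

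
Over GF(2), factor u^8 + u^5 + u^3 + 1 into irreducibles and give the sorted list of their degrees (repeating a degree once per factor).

1, 1, 2, 4

Write f(u) = u^8 + u^5 + u^3 + 1.
Roots in GF(2): f(0) = 1; f(1) = 0 → root.
Linear factors from roots: (u + 1).
Complete factorization: f(u) = (u + 1)^2·(u^2 + u + 1)·(u^4 + u^3 + u^2 + u + 1).
Factor degrees with multiplicity: 1 + 1 + 2 + 4 = 8.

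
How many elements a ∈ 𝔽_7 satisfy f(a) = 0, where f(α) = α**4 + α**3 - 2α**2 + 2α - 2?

Evaluate at each of the 7 elements of 𝔽_7:
f(0) = 5; f(1) = 0 → root; f(2) = 4; f(3) = 3; f(4) = 0 → root; f(5) = 1; f(6) = 1.
Roots: {1, 4}.

2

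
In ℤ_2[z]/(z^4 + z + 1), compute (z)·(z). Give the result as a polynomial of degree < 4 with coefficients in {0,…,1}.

Multiply in ℤ_2[z]: (z)·(z) = z^2.
Reduced: z^2.

z^2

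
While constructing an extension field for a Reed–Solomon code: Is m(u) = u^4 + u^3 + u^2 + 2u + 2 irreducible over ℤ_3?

Check for roots in ℤ_3: m(0) = 2; m(1) = 1; m(2) = 1.
No roots, so no linear factors.
Monic irreducibles of degree 2 over GF(3): u^2 + 1, u^2 + u + 2, u^2 + 2u + 2.
None of them divide m (all give nonzero remainder).
No irreducible factor of degree ≤ 2 exists, so m is irreducible over GF(3).

Yes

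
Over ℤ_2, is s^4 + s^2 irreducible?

No

Write P(s) = s^4 + s^2.
Check for roots in ℤ_2: P(0) = 0 → root; P(1) = 0 → root.
P(0) = 0, so (s) divides P(s); P is reducible.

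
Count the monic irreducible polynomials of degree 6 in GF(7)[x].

19544

The number of monic irreducibles of degree 6 over GF(7) is (1/6)·Σ_{d∣6} μ(6/d) 7^d.
Divisors of 6: 1, 2, 3, 6; μ(6/d) for each: 1, -1, -1, 1.
Σ = 7^1 − 7^2 − 7^3 + 7^6 = 117264.
N = 117264/6 = 19544.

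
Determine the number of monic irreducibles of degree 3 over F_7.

112

By the necklace-counting formula, N_7(3) = (1/3) Σ_{d|3} μ(3/d)·7^d.
Divisors of 3: 1, 3; μ(3/d) for each: -1, 1.
Σ = − 7^1 + 7^3 = 336.
N = 336/3 = 112.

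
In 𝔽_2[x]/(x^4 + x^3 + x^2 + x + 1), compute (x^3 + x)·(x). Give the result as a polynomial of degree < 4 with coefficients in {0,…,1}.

Multiply in 𝔽_2[x]: (x^3 + x)·(x) = x^4 + x^2.
Reduce using x^4 ≡ x^3 + x^2 + x + 1 (mod x^4 + x^3 + x^2 + x + 1).
Reduced: x^3 + x + 1.

x^3 + x + 1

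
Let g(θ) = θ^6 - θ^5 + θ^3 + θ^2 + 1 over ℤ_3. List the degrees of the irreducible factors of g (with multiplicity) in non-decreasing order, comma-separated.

Roots in ℤ_3: g(0) = 1; g(1) = 0 → root; g(2) = 0 → root.
Linear factors from roots: (θ - 1), (θ + 1).
Complete factorization: g(θ) = (θ + 1)·(θ - 1)^3·(θ^2 + θ - 1).
Factor degrees with multiplicity: 1 + 1 + 1 + 1 + 2 = 6.

1, 1, 1, 1, 2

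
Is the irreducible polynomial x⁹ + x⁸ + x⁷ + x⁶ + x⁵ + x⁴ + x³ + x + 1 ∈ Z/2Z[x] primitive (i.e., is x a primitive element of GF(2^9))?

Write f(x) = x⁹ + x⁸ + x⁷ + x⁶ + x⁵ + x⁴ + x³ + x + 1.
|GF(2^9)^×| = 2^9 − 1 = 511. Prime factorization: 511 = 7·73.
f is primitive ⇔ x has order 511 in GF(2)[x]/(f), i.e. x^(511/q) ≠ 1 for each prime q | 511.
x^(73) mod f = x⁶ + x⁵ + x².
x^(7) mod f = x⁷.
None equal 1, so x has full order 511; f is primitive.

Yes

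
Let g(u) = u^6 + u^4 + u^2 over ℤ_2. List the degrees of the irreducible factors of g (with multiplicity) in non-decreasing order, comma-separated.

1, 1, 2, 2

Roots in ℤ_2: g(0) = 0 → root; g(1) = 1.
Linear factors from roots: (u).
Complete factorization: g(u) = (u)^2·(u^2 + u + 1)^2.
Factor degrees with multiplicity: 1 + 1 + 2 + 2 = 6.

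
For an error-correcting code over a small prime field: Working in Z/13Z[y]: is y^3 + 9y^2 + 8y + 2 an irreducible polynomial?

Yes

Write g(y) = y^3 + 9y^2 + 8y + 2.
Check each element of Z/13Z for a root: g(0)=2, g(1)=7, g(2)=10, g(3)=4, g(4)=8, g(5)=2, g(6)=5, g(7)=10, g(8)=10, g(9)=11, g(10)=6, g(11)=1, g(12)=2.
No roots. A degree-3 polynomial over a field with no linear factor is irreducible.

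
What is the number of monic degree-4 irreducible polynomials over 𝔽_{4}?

60

By the necklace-counting formula, N_4(4) = (1/4) Σ_{d|4} μ(4/d)·4^d.
Divisors of 4: 1, 2, 4; μ(4/d) for each: 0, -1, 1.
Σ = − 4^2 + 4^4 = 240.
N = 240/4 = 60.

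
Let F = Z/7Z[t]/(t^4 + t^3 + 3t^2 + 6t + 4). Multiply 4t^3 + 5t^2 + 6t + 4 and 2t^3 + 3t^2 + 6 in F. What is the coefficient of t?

Multiply in Z/7Z[t]: (4t^3 + 5t^2 + 6t + 4)·(2t^3 + 3t^2 + 6) = t^6 + t^5 + 6t^4 + t^3 + t + 3.
Reduce using t^4 ≡ 6t^3 + 4t^2 + t + 3 (mod t^4 + t^3 + 3t^2 + 6t + 4).
Reduced: 6t^3 + t^2 + 4t + 5.

4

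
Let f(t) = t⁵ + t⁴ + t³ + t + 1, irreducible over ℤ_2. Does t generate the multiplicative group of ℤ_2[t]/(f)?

|GF(2^5)^×| = 2^5 − 1 = 31. Prime factorization: 31 = 31.
f is primitive ⇔ t has order 31 in GF(2)[t]/(f), i.e. t^(31/q) ≠ 1 for each prime q | 31.
t^(1) mod f = t.
None equal 1, so t has full order 31; f is primitive.

Yes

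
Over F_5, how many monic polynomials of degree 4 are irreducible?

150

Gauss's count: N_{5}(4) = (1/4) Σ_{d|4} μ(4/d)·5^d.
Divisors of 4: 1, 2, 4; μ(4/d) for each: 0, -1, 1.
Σ = − 5^2 + 5^4 = 600.
N = 600/4 = 150.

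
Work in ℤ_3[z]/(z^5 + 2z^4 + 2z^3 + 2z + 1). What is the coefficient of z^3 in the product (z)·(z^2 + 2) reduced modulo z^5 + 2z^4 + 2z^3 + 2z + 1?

1

Multiply in ℤ_3[z]: (z)·(z^2 + 2) = z^3 + 2z.
Reduced: z^3 + 2z.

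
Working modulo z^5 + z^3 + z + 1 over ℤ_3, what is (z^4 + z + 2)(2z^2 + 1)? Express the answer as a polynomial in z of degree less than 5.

Multiply in ℤ_3[z]: (z^4 + z + 2)·(2z^2 + 1) = 2z^6 + z^4 + 2z^3 + z^2 + z + 2.
Reduce using z^5 ≡ 2z^3 + 2z + 2 (mod z^5 + z^3 + z + 1).
Reduced: 2z^4 + 2z^3 + 2z^2 + 2z + 2.

2z^4 + 2z^3 + 2z^2 + 2z + 2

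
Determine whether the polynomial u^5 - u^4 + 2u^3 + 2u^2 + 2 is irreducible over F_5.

Write f(u) = u^5 - u^4 + 2u^3 + 2u^2 + 2.
Check for roots in F_5: f(0) = 2; f(1) = 1; f(2) = 2; f(3) = 1; f(4) = 0 → root.
f(4) = 0, so (u − 4) divides f(u); f is reducible.

No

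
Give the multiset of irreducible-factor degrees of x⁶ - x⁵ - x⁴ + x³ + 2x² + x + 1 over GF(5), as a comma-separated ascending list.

1, 2, 3

Write h(x) = x⁶ - x⁵ - x⁴ + x³ + 2x² + x + 1.
Roots in GF(5): h(0) = 1; h(1) = 4; h(2) = 0 → root; h(3) = 4; h(4) = 2.
Linear factors from roots: (x - 2).
Complete factorization: h(x) = (x - 2)·(x² + 2)·(x³ + x² - x + 1).
Factor degrees with multiplicity: 1 + 2 + 3 = 6.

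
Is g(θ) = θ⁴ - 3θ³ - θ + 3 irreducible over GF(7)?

Check for roots in GF(7): g(0) = 3; g(1) = 0 → root; g(2) = 0 → root; g(3) = 0 → root; g(4) = 0 → root; g(5) = 3; g(6) = 1.
g(1) = 0, so (θ − 1) divides g(θ); g is reducible.

No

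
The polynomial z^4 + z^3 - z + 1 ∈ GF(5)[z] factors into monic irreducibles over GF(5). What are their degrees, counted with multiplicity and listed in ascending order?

4

Write h(z) = z^4 + z^3 - z + 1.
Roots in GF(5): h(0) = 1; h(1) = 2; h(2) = 3; h(3) = 1; h(4) = 2.
Complete factorization: h(z) = (z^4 + z^3 - z + 1).
Factor degrees with multiplicity: 4 = 4.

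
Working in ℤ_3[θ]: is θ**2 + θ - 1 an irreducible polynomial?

Write h(θ) = θ**2 + θ - 1.
Check for roots in ℤ_3: h(0) = 2; h(1) = 1; h(2) = 2.
No roots. A degree-2 polynomial over a field with no linear factor is irreducible.

Yes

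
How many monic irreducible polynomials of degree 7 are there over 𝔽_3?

312

x^(3^7) − x is the product of all monic irreducibles of degree dividing 7; Möbius inversion gives N = (1/7) Σ μ(7/d)·3^d.
Divisors of 7: 1, 7; μ(7/d) for each: -1, 1.
Σ = − 3^1 + 3^7 = 2184.
N = 2184/7 = 312.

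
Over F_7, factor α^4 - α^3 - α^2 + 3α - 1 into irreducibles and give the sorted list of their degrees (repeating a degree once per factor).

Write h(α) = α^4 - α^3 - α^2 + 3α - 1.
Complete factorization: h(α) = (α^4 - α^3 - α^2 + 3α - 1).
Factor degrees with multiplicity: 4 = 4.

4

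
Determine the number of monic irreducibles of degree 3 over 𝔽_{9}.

The number of monic irreducibles of degree 3 over GF(9) is (1/3)·Σ_{d∣3} μ(3/d) 9^d.
Divisors of 3: 1, 3; μ(3/d) for each: -1, 1.
Σ = − 9^1 + 9^3 = 720.
N = 720/3 = 240.

240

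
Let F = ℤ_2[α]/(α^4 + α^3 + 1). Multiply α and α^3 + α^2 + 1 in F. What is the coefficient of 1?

Multiply in ℤ_2[α]: (α)·(α^3 + α^2 + 1) = α^4 + α^3 + α.
Reduce using α^4 ≡ α^3 + 1 (mod α^4 + α^3 + 1).
Reduced: α + 1.

1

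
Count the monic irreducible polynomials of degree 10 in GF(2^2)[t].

104754

x^(4^10) − x is the product of all monic irreducibles of degree dividing 10; Möbius inversion gives N = (1/10) Σ μ(10/d)·4^d.
Divisors of 10: 1, 2, 5, 10; μ(10/d) for each: 1, -1, -1, 1.
Σ = 4^1 − 4^2 − 4^5 + 4^10 = 1047540.
N = 1047540/10 = 104754.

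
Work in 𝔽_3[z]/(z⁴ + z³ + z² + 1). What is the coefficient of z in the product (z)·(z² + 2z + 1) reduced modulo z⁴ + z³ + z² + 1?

1

Multiply in 𝔽_3[z]: (z)·(z² + 2z + 1) = z³ + 2z² + z.
Reduced: z³ + 2z² + z.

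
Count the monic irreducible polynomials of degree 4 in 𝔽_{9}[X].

Gauss's count: N_{9}(4) = (1/4) Σ_{d|4} μ(4/d)·9^d.
Divisors of 4: 1, 2, 4; μ(4/d) for each: 0, -1, 1.
Σ = − 9^2 + 9^4 = 6480.
N = 6480/4 = 1620.

1620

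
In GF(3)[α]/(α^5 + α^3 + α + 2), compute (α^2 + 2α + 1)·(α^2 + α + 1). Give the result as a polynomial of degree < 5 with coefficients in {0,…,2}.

Multiply in GF(3)[α]: (α^2 + 2α + 1)·(α^2 + α + 1) = α^4 + α^2 + 1.
Reduced: α^4 + α^2 + 1.

α^4 + α^2 + 1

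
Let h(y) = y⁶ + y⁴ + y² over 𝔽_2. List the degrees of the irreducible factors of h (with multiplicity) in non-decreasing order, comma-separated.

1, 1, 2, 2

Roots in 𝔽_2: h(0) = 0 → root; h(1) = 1.
Linear factors from roots: (y).
Complete factorization: h(y) = (y)^2·(y² + y + 1)^2.
Factor degrees with multiplicity: 1 + 1 + 2 + 2 = 6.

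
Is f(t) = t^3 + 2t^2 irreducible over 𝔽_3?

Check for roots in 𝔽_3: f(0) = 0 → root; f(1) = 0 → root; f(2) = 1.
f(0) = 0, so (t) divides f(t); f is reducible.

No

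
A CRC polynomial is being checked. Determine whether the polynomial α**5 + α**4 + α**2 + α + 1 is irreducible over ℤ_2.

Yes

Write h(α) = α**5 + α**4 + α**2 + α + 1.
Check for roots in ℤ_2: h(0) = 1; h(1) = 1.
No roots, so no linear factors.
Monic irreducibles of degree 2 over GF(2): α**2 + α + 1.
None of them divide h (all give nonzero remainder).
No irreducible factor of degree ≤ 2 exists, so h is irreducible over GF(2).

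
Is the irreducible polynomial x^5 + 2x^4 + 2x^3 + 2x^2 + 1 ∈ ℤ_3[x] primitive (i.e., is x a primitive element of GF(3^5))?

No

Write f(x) = x^5 + 2x^4 + 2x^3 + 2x^2 + 1.
|GF(3^5)^×| = 3^5 − 1 = 242. Prime factorization: 242 = 2·11^2.
f is primitive ⇔ x has order 242 in GF(3)[x]/(f), i.e. x^(242/q) ≠ 1 for each prime q | 242.
x^(121) mod f = 2.
x^(22) mod f = 1
Since x^(22) = 1, the order of x divides 22 < 242; not primitive.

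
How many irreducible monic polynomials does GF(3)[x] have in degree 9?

Gauss's count: N_{3}(9) = (1/9) Σ_{d|9} μ(9/d)·3^d.
Divisors of 9: 1, 3, 9; μ(9/d) for each: 0, -1, 1.
Σ = − 3^3 + 3^9 = 19656.
N = 19656/9 = 2184.

2184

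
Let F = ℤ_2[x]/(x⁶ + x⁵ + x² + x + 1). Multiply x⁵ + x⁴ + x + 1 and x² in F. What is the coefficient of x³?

Multiply in ℤ_2[x]: (x⁵ + x⁴ + x + 1)·(x²) = x⁷ + x⁶ + x³ + x².
Reduce using x⁶ ≡ x⁵ + x² + x + 1 (mod x⁶ + x⁵ + x² + x + 1).
Reduced: x.

0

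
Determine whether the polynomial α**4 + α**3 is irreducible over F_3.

No

Write g(α) = α**4 + α**3.
Check for roots in F_3: g(0) = 0 → root; g(1) = 2; g(2) = 0 → root.
g(0) = 0, so (α) divides g(α); g is reducible.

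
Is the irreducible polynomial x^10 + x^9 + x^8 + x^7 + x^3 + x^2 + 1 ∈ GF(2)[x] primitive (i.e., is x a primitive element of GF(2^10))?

Yes

Write f(x) = x^10 + x^9 + x^8 + x^7 + x^3 + x^2 + 1.
|GF(2^10)^×| = 2^10 − 1 = 1023. Prime factorization: 1023 = 3·11·31.
f is primitive ⇔ x has order 1023 in GF(2)[x]/(f), i.e. x^(1023/q) ≠ 1 for each prime q | 1023.
x^(341) mod f = x^8 + x^7 + x^6 + x^2.
x^(93) mod f = x^8 + x^6 + x^3 + 1.
x^(33) mod f = x^9 + x^8 + x^6 + x^2 + x.
None equal 1, so x has full order 1023; f is primitive.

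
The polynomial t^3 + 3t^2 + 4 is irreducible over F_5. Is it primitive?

No

Write f(t) = t^3 + 3t^2 + 4.
|GF(5^3)^×| = 5^3 − 1 = 124. Prime factorization: 124 = 2^2·31.
f is primitive ⇔ t has order 124 in GF(5)[t]/(f), i.e. t^(124/q) ≠ 1 for each prime q | 124.
t^(62) mod f = 1
t^(4) mod f = 4t^2 + t + 2.
Since t^(62) = 1, the order of t divides 62 < 124; not primitive.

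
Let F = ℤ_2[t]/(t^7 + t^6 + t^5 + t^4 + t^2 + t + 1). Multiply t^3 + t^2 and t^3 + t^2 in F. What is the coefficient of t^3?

Multiply in ℤ_2[t]: (t^3 + t^2)·(t^3 + t^2) = t^6 + t^4.
Reduced: t^6 + t^4.

0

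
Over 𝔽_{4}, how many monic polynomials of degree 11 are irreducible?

381300

By the necklace-counting formula, N_4(11) = (1/11) Σ_{d|11} μ(11/d)·4^d.
Divisors of 11: 1, 11; μ(11/d) for each: -1, 1.
Σ = − 4^1 + 4^11 = 4194300.
N = 4194300/11 = 381300.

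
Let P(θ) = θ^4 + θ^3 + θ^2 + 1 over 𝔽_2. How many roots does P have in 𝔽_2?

Evaluate at each of the 2 elements of 𝔽_2:
P(0) = 1; P(1) = 0 → root.
Roots: {1}.

1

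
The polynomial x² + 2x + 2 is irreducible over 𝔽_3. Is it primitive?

Yes

Write f(x) = x² + 2x + 2.
|GF(3^2)^×| = 3^2 − 1 = 8. Prime factorization: 8 = 2^3.
f is primitive ⇔ x has order 8 in GF(3)[x]/(f), i.e. x^(8/q) ≠ 1 for each prime q | 8.
x^(4) mod f = 2.
None equal 1, so x has full order 8; f is primitive.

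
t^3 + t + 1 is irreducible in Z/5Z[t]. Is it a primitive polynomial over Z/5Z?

No

Write f(t) = t^3 + t + 1.
|GF(5^3)^×| = 5^3 − 1 = 124. Prime factorization: 124 = 2^2·31.
f is primitive ⇔ t has order 124 in GF(5)[t]/(f), i.e. t^(124/q) ≠ 1 for each prime q | 124.
t^(62) mod f = 1
t^(4) mod f = 4t^2 + 4t.
Since t^(62) = 1, the order of t divides 62 < 124; not primitive.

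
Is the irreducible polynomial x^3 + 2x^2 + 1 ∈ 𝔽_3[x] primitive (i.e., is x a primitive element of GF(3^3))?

Write f(x) = x^3 + 2x^2 + 1.
|GF(3^3)^×| = 3^3 − 1 = 26. Prime factorization: 26 = 2·13.
f is primitive ⇔ x has order 26 in GF(3)[x]/(f), i.e. x^(26/q) ≠ 1 for each prime q | 26.
x^(13) mod f = 2.
x^(2) mod f = x^2.
None equal 1, so x has full order 26; f is primitive.

Yes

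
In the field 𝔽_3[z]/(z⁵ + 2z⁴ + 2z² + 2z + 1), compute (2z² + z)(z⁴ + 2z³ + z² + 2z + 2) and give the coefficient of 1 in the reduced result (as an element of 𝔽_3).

Multiply in 𝔽_3[z]: (2z² + z)·(z⁴ + 2z³ + z² + 2z + 2) = 2z⁶ + 2z⁵ + z⁴ + 2z³ + 2z.
Reduce using z⁵ ≡ z⁴ + z² + z + 2 (mod z⁵ + 2z⁴ + 2z² + 2z + 1).
Reduced: 2z⁴ + z³ + z + 2.

2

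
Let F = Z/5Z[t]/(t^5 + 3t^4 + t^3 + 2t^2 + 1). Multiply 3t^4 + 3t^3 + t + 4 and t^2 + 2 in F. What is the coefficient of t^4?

1

Multiply in Z/5Z[t]: (3t^4 + 3t^3 + t + 4)·(t^2 + 2) = 3t^6 + 3t^5 + t^4 + 2t^3 + 4t^2 + 2t + 3.
Reduce using t^5 ≡ 2t^4 + 4t^3 + 3t^2 + 4 (mod t^5 + 3t^4 + t^3 + 2t^2 + 1).
Reduced: t^4 + 2t^3 + t^2 + 4t + 4.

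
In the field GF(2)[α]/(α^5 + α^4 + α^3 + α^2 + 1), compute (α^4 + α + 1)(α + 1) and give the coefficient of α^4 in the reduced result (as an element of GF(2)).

Multiply in GF(2)[α]: (α^4 + α + 1)·(α + 1) = α^5 + α^4 + α^2 + 1.
Reduce using α^5 ≡ α^4 + α^3 + α^2 + 1 (mod α^5 + α^4 + α^3 + α^2 + 1).
Reduced: α^3.

0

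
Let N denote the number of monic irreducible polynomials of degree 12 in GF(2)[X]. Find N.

335

By the necklace-counting formula, N_2(12) = (1/12) Σ_{d|12} μ(12/d)·2^d.
Divisors of 12: 1, 2, 3, 4, 6, 12; μ(12/d) for each: 0, 1, 0, -1, -1, 1.
Σ = 2^2 − 2^4 − 2^6 + 2^12 = 4020.
N = 4020/12 = 335.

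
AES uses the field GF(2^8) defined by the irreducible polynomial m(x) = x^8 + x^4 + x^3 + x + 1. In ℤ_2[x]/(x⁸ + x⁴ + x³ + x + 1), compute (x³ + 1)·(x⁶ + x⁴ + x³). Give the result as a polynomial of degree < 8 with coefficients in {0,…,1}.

Multiply in ℤ_2[x]: (x³ + 1)·(x⁶ + x⁴ + x³) = x⁹ + x⁷ + x⁴ + x³.
Reduce using x⁸ ≡ x⁴ + x³ + x + 1 (mod x⁸ + x⁴ + x³ + x + 1).
Reduced: x⁷ + x⁵ + x³ + x² + x.

x^7 + x^5 + x^3 + x^2 + x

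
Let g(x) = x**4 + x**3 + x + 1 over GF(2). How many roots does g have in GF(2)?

1

Evaluate at each of the 2 elements of GF(2):
g(0) = 1; g(1) = 0 → root.
Roots: {1}.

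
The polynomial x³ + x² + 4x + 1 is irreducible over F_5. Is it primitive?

Write f(x) = x³ + x² + 4x + 1.
|GF(5^3)^×| = 5^3 − 1 = 124. Prime factorization: 124 = 2^2·31.
f is primitive ⇔ x has order 124 in GF(5)[x]/(f), i.e. x^(124/q) ≠ 1 for each prime q | 124.
x^(62) mod f = 1
x^(4) mod f = 2x² + 3x + 1.
Since x^(62) = 1, the order of x divides 62 < 124; not primitive.

No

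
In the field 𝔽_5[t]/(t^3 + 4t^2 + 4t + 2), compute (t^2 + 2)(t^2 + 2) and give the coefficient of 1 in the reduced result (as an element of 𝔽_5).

2

Multiply in 𝔽_5[t]: (t^2 + 2)·(t^2 + 2) = t^4 + 4t^2 + 4.
Reduce using t^3 ≡ t^2 + t + 3 (mod t^3 + 4t^2 + 4t + 2).
Reduced: t^2 + 4t + 2.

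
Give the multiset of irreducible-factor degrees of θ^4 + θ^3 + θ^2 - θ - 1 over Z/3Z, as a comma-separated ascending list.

Write f(θ) = θ^4 + θ^3 + θ^2 - θ - 1.
Roots in Z/3Z: f(0) = 2; f(1) = 1; f(2) = 1.
Complete factorization: f(θ) = (θ^4 + θ^3 + θ^2 - θ - 1).
Factor degrees with multiplicity: 4 = 4.

4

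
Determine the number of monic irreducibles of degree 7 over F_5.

11160

Gauss's count: N_{5}(7) = (1/7) Σ_{d|7} μ(7/d)·5^d.
Divisors of 7: 1, 7; μ(7/d) for each: -1, 1.
Σ = − 5^1 + 5^7 = 78120.
N = 78120/7 = 11160.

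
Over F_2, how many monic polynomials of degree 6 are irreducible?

9

Gauss's count: N_{2}(6) = (1/6) Σ_{d|6} μ(6/d)·2^d.
Divisors of 6: 1, 2, 3, 6; μ(6/d) for each: 1, -1, -1, 1.
Σ = 2^1 − 2^2 − 2^3 + 2^6 = 54.
N = 54/6 = 9.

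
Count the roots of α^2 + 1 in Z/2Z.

1

Write P(α) = α^2 + 1.
Evaluate at each of the 2 elements of Z/2Z:
P(0) = 1; P(1) = 0 → root.
Roots: {1}.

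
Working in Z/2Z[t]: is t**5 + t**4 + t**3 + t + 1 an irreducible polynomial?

Write P(t) = t**5 + t**4 + t**3 + t + 1.
Check for roots in Z/2Z: P(0) = 1; P(1) = 1.
No roots, so no linear factors.
Monic irreducibles of degree 2 over GF(2): t**2 + t + 1.
None of them divide P (all give nonzero remainder).
No irreducible factor of degree ≤ 2 exists, so P is irreducible over GF(2).

Yes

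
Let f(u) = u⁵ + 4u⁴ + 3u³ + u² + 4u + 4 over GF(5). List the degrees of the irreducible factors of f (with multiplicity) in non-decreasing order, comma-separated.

2, 3

Roots in GF(5): f(0) = 4; f(1) = 2; f(2) = 1; f(3) = 3; f(4) = 1.
Complete factorization: f(u) = (u² + 2u + 3)·(u³ + 2u² + u + 3).
Factor degrees with multiplicity: 2 + 3 = 5.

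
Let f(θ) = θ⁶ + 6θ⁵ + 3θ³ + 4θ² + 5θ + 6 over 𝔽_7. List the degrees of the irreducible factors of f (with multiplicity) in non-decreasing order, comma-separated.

1, 2, 3

Linear factors from roots: (θ + 2).
Complete factorization: f(θ) = (θ + 2)·(θ² + 6θ + 4)·(θ³ + 5θ² + 6).
Factor degrees with multiplicity: 1 + 2 + 3 = 6.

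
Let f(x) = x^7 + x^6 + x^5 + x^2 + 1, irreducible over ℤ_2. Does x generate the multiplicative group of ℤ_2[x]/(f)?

|GF(2^7)^×| = 2^7 − 1 = 127. Prime factorization: 127 = 127.
f is primitive ⇔ x has order 127 in GF(2)[x]/(f), i.e. x^(127/q) ≠ 1 for each prime q | 127.
x^(1) mod f = x.
None equal 1, so x has full order 127; f is primitive.

Yes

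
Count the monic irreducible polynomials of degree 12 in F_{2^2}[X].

The number of monic irreducibles of degree 12 over GF(4) is (1/12)·Σ_{d∣12} μ(12/d) 4^d.
Divisors of 12: 1, 2, 3, 4, 6, 12; μ(12/d) for each: 0, 1, 0, -1, -1, 1.
Σ = 4^2 − 4^4 − 4^6 + 4^12 = 16772880.
N = 16772880/12 = 1397740.

1397740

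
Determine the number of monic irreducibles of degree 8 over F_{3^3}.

35303625630

The number of monic irreducibles of degree 8 over GF(27) is (1/8)·Σ_{d∣8} μ(8/d) 27^d.
Divisors of 8: 1, 2, 4, 8; μ(8/d) for each: 0, 0, -1, 1.
Σ = − 27^4 + 27^8 = 282429005040.
N = 282429005040/8 = 35303625630.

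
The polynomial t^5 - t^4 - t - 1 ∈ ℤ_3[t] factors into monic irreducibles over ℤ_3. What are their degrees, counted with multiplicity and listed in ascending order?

5

Write h(t) = t^5 - t^4 - t - 1.
Roots in ℤ_3: h(0) = 2; h(1) = 1; h(2) = 1.
Complete factorization: h(t) = (t^5 - t^4 - t - 1).
Factor degrees with multiplicity: 5 = 5.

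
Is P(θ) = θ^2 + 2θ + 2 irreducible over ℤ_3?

Check for roots in ℤ_3: P(0) = 2; P(1) = 2; P(2) = 1.
No roots. A degree-2 polynomial over a field with no linear factor is irreducible.

Yes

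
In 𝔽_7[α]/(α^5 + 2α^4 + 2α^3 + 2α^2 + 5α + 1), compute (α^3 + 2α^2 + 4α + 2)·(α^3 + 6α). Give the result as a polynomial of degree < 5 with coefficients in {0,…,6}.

Multiply in 𝔽_7[α]: (α^3 + 2α^2 + 4α + 2)·(α^3 + 6α) = α^6 + 2α^5 + 3α^4 + 3α^2 + 5α.
Reduce using α^5 ≡ 5α^4 + 5α^3 + 5α^2 + 2α + 6 (mod α^5 + 2α^4 + 2α^3 + 2α^2 + 5α + 1).
Reduced: α^4 + 5α^3 + 5α^2 + 4α.

α^4 + 5α^3 + 5α^2 + 4α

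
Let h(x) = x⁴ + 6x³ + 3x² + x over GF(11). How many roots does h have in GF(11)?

4

Evaluate at each of the 11 elements of GF(11):
h(0) = 0 → root; h(1) = 0 → root; h(2) = 1; h(3) = 9; h(4) = 10; h(5) = 3; h(6) = 0 → root; h(7) = 4; h(8) = 9; h(9) = 0 → root; h(10) = 8.
Roots: {0, 1, 6, 9}.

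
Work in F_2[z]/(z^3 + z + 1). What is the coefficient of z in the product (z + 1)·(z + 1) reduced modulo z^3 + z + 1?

0

Multiply in F_2[z]: (z + 1)·(z + 1) = z^2 + 1.
Reduced: z^2 + 1.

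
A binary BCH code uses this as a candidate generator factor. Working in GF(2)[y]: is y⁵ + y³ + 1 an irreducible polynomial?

Yes

Write m(y) = y⁵ + y³ + 1.
Check for roots in GF(2): m(0) = 1; m(1) = 1.
No roots, so no linear factors.
Monic irreducibles of degree 2 over GF(2): y² + y + 1.
None of them divide m (all give nonzero remainder).
No irreducible factor of degree ≤ 2 exists, so m is irreducible over GF(2).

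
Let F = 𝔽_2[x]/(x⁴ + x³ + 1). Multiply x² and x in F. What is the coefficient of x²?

0

Multiply in 𝔽_2[x]: (x²)·(x) = x³.
Reduced: x³.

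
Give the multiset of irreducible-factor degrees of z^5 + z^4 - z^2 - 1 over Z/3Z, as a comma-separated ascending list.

Write g(z) = z^5 + z^4 - z^2 - 1.
Roots in Z/3Z: g(0) = 2; g(1) = 0 → root; g(2) = 1.
Linear factors from roots: (z - 1).
Complete factorization: g(z) = (z - 1)·(z^2 + z - 1)^2.
Factor degrees with multiplicity: 1 + 2 + 2 = 5.

1, 2, 2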